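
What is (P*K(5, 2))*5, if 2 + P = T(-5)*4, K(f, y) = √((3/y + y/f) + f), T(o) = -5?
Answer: -11*√690 ≈ -288.95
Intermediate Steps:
K(f, y) = √(f + 3/y + y/f)
P = -22 (P = -2 - 5*4 = -2 - 20 = -22)
(P*K(5, 2))*5 = -22*√(5 + 3/2 + 2/5)*5 = -22*√(5 + 3*(½) + 2*(⅕))*5 = -22*√(5 + 3/2 + ⅖)*5 = -11*√690/5*5 = -11*√690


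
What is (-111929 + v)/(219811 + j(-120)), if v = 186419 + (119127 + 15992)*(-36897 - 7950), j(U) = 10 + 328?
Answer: -2019869101/73383 ≈ -27525.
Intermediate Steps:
j(U) = 338
v = -6059495374 (v = 186419 + 135119*(-44847) = 186419 - 6059681793 = -6059495374)
(-111929 + v)/(219811 + j(-120)) = (-111929 - 6059495374)/(219811 + 338) = -6059607303/220149 = -6059607303*1/220149 = -2019869101/73383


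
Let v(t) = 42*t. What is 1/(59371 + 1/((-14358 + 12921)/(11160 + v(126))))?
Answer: 479/28433225 ≈ 1.6846e-5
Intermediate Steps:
1/(59371 + 1/((-14358 + 12921)/(11160 + v(126)))) = 1/(59371 + 1/((-14358 + 12921)/(11160 + 42*126))) = 1/(59371 + 1/(-1437/(11160 + 5292))) = 1/(59371 + 1/(-1437/16452)) = 1/(59371 + 1/(-1437*1/16452)) = 1/(59371 + 1/(-479/5484)) = 1/(59371 - 5484/479) = 1/(28433225/479) = 479/28433225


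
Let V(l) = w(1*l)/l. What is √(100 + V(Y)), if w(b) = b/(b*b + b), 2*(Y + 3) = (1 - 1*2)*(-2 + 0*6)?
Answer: √402/2 ≈ 10.025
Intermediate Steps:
Y = -2 (Y = -3 + ((1 - 1*2)*(-2 + 0*6))/2 = -3 + ((1 - 2)*(-2 + 0))/2 = -3 + (-1*(-2))/2 = -3 + (½)*2 = -3 + 1 = -2)
w(b) = b/(b + b²) (w(b) = b/(b² + b) = b/(b + b²))
V(l) = 1/(l*(1 + l)) (V(l) = 1/((1 + 1*l)*l) = 1/((1 + l)*l) = 1/(l*(1 + l)))
√(100 + V(Y)) = √(100 + 1/((-2)*(1 - 2))) = √(100 - ½/(-1)) = √(100 - ½*(-1)) = √(100 + ½) = √(201/2) = √402/2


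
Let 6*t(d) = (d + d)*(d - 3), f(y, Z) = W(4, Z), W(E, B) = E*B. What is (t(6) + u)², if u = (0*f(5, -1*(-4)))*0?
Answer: 36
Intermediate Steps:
W(E, B) = B*E
f(y, Z) = 4*Z (f(y, Z) = Z*4 = 4*Z)
t(d) = d*(-3 + d)/3 (t(d) = ((d + d)*(d - 3))/6 = ((2*d)*(-3 + d))/6 = (2*d*(-3 + d))/6 = d*(-3 + d)/3)
u = 0 (u = (0*(4*(-1*(-4))))*0 = (0*(4*4))*0 = (0*16)*0 = 0*0 = 0)
(t(6) + u)² = ((⅓)*6*(-3 + 6) + 0)² = ((⅓)*6*3 + 0)² = (6 + 0)² = 6² = 36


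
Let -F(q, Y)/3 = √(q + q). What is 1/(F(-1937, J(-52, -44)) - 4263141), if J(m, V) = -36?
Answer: I/(3*(√3874 - 1421047*I)) ≈ -2.3457e-7 + 1.0274e-11*I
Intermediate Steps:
F(q, Y) = -3*√2*√q (F(q, Y) = -3*√(q + q) = -3*√2*√q)
1/(F(-1937, J(-52, -44)) - 4263141) = 1/(-3*√2*√(-1937) - 4263141) = 1/(-3*√2*I*√1937 - 4263141) = 1/(-3*I*√3874 - 4263141) = 1/(-4263141 - 3*I*√3874)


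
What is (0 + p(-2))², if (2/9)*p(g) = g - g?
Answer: 0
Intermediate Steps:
p(g) = 0 (p(g) = 9*(g - g)/2 = (9/2)*0 = 0)
(0 + p(-2))² = (0 + 0)² = 0² = 0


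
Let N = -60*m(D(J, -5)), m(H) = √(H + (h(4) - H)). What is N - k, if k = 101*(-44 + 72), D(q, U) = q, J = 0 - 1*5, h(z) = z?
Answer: -2948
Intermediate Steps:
J = -5 (J = 0 - 5 = -5)
m(H) = 2 (m(H) = √(H + (4 - H)) = √4 = 2)
k = 2828 (k = 101*28 = 2828)
N = -120 (N = -60*2 = -120)
N - k = -120 - 1*2828 = -120 - 2828 = -2948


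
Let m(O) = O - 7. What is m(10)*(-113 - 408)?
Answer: -1563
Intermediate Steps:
m(O) = -7 + O
m(10)*(-113 - 408) = (-7 + 10)*(-113 - 408) = 3*(-521) = -1563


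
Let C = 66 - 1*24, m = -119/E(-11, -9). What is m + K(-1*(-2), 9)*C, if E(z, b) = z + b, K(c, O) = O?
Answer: 7679/20 ≈ 383.95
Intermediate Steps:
E(z, b) = b + z
m = 119/20 (m = -119/(-9 - 11) = -119/(-20) = -119*(-1/20) = 119/20 ≈ 5.9500)
C = 42 (C = 66 - 24 = 42)
m + K(-1*(-2), 9)*C = 119/20 + 9*42 = 119/20 + 378 = 7679/20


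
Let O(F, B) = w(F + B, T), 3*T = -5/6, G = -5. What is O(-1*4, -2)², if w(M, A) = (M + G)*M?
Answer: 4356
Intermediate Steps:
T = -5/18 (T = (-5/6)/3 = (-5*⅙)/3 = (⅓)*(-⅚) = -5/18 ≈ -0.27778)
w(M, A) = M*(-5 + M) (w(M, A) = (M - 5)*M = (-5 + M)*M = M*(-5 + M))
O(F, B) = (B + F)*(-5 + B + F) (O(F, B) = (F + B)*(-5 + (F + B)) = (B + F)*(-5 + (B + F)) = (B + F)*(-5 + B + F))
O(-1*4, -2)² = ((-2 - 1*4)*(-5 - 2 - 1*4))² = ((-2 - 4)*(-5 - 2 - 4))² = (-6*(-11))² = 66² = 4356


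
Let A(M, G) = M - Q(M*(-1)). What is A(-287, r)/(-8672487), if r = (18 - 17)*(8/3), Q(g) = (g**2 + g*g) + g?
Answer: 55104/2890829 ≈ 0.019062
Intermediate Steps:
Q(g) = g + 2*g**2 (Q(g) = (g**2 + g**2) + g = 2*g**2 + g = g + 2*g**2)
r = 8/3 (r = 1*(8*(1/3)) = 1*(8/3) = 8/3 ≈ 2.6667)
A(M, G) = M + M*(1 - 2*M) (A(M, G) = M - M*(-1)*(1 + 2*(M*(-1))) = M - (-M)*(1 + 2*(-M)) = M - (-M)*(1 - 2*M) = M - (-1)*M*(1 - 2*M) = M + M*(1 - 2*M))
A(-287, r)/(-8672487) = (2*(-287)*(1 - 1*(-287)))/(-8672487) = (2*(-287)*(1 + 287))*(-1/8672487) = (2*(-287)*288)*(-1/8672487) = -165312*(-1/8672487) = 55104/2890829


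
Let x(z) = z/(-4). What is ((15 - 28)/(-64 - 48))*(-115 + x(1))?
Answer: -5993/448 ≈ -13.377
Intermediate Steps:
x(z) = -z/4 (x(z) = z*(-¼) = -z/4)
((15 - 28)/(-64 - 48))*(-115 + x(1)) = ((15 - 28)/(-64 - 48))*(-115 - ¼*1) = (-13/(-112))*(-115 - ¼) = -13*(-1/112)*(-461/4) = (13/112)*(-461/4) = -5993/448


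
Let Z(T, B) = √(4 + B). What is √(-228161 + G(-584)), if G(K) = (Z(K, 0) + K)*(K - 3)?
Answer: √113473 ≈ 336.86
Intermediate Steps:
G(K) = (-3 + K)*(2 + K) (G(K) = (√(4 + 0) + K)*(K - 3) = (√4 + K)*(-3 + K) = (2 + K)*(-3 + K) = (-3 + K)*(2 + K))
√(-228161 + G(-584)) = √(-228161 + (-6 + (-584)² - 1*(-584))) = √(-228161 + (-6 + 341056 + 584)) = √(-228161 + 341634) = √113473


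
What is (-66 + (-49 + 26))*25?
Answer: -2225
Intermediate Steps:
(-66 + (-49 + 26))*25 = (-66 - 23)*25 = -89*25 = -2225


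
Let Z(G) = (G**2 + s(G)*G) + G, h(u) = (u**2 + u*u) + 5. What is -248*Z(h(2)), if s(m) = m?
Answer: -87048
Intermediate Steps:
h(u) = 5 + 2*u**2 (h(u) = (u**2 + u**2) + 5 = 2*u**2 + 5 = 5 + 2*u**2)
Z(G) = G + 2*G**2 (Z(G) = (G**2 + G*G) + G = (G**2 + G**2) + G = 2*G**2 + G = G + 2*G**2)
-248*Z(h(2)) = -248*(5 + 2*2**2)*(1 + 2*(5 + 2*2**2)) = -248*(5 + 2*4)*(1 + 2*(5 + 2*4)) = -248*(5 + 8)*(1 + 2*(5 + 8)) = -3224*(1 + 2*13) = -3224*(1 + 26) = -3224*27 = -248*351 = -87048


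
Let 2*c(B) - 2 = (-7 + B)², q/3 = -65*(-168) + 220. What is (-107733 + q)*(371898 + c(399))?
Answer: -33346546803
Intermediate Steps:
q = 33420 (q = 3*(-65*(-168) + 220) = 3*(10920 + 220) = 3*11140 = 33420)
c(B) = 1 + (-7 + B)²/2
(-107733 + q)*(371898 + c(399)) = (-107733 + 33420)*(371898 + (1 + (-7 + 399)²/2)) = -74313*(371898 + (1 + (½)*392²)) = -74313*(371898 + (1 + (½)*153664)) = -74313*(371898 + (1 + 76832)) = -74313*(371898 + 76833) = -74313*448731 = -33346546803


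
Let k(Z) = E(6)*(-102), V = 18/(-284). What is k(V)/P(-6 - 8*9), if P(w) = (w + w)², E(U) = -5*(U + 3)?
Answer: 255/1352 ≈ 0.18861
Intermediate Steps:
E(U) = -15 - 5*U (E(U) = -5*(3 + U) = -15 - 5*U)
V = -9/142 (V = 18*(-1/284) = -9/142 ≈ -0.063380)
P(w) = 4*w² (P(w) = (2*w)² = 4*w²)
k(Z) = 4590 (k(Z) = (-15 - 5*6)*(-102) = (-15 - 30)*(-102) = -45*(-102) = 4590)
k(V)/P(-6 - 8*9) = 4590/((4*(-6 - 8*9)²)) = 4590/((4*(-6 - 72)²)) = 4590/((4*(-78)²)) = 4590/((4*6084)) = 4590/24336 = 4590*(1/24336) = 255/1352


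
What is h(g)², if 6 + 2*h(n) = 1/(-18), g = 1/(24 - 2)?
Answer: 11881/1296 ≈ 9.1674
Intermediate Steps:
g = 1/22 ≈ 0.045455
h(n) = -109/36 (h(n) = -3 + (½)/(-18) = -3 + (½)*(-1/18) = -3 - 1/36 = -109/36)
h(g)² = (-109/36)² = 11881/1296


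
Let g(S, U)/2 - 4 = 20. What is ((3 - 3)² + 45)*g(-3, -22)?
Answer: 2160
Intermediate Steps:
g(S, U) = 48 (g(S, U) = 8 + 2*20 = 8 + 40 = 48)
((3 - 3)² + 45)*g(-3, -22) = ((3 - 3)² + 45)*48 = (0² + 45)*48 = (0 + 45)*48 = 45*48 = 2160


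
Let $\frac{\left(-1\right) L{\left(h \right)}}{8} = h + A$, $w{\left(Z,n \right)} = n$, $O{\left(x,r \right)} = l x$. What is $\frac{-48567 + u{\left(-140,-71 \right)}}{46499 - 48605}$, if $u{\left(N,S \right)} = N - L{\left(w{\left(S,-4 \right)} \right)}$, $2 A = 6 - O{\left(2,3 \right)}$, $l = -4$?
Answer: $\frac{48683}{2106} \approx 23.116$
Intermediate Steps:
$O{\left(x,r \right)} = - 4 x$
$A = 7$ ($A = \frac{6 - \left(-4\right) 2}{2} = \frac{6 - -8}{2} = \frac{6 + 8}{2} = \frac{1}{2} \cdot 14 = 7$)
$L{\left(h \right)} = -56 - 8 h$ ($L{\left(h \right)} = - 8 \left(h + 7\right) = - 8 \left(7 + h\right) = -56 - 8 h$)
$u{\left(N,S \right)} = 24 + N$ ($u{\left(N,S \right)} = N - \left(-56 - -32\right) = N - \left(-56 + 32\right) = N - -24 = N + 24 = 24 + N$)
$\frac{-48567 + u{\left(-140,-71 \right)}}{46499 - 48605} = \frac{-48567 + \left(24 - 140\right)}{46499 - 48605} = \frac{-48567 - 116}{-2106} = \left(-48683\right) \left(- \frac{1}{2106}\right) = \frac{48683}{2106}$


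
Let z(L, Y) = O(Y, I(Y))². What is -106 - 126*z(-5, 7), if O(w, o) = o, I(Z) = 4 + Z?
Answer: -15352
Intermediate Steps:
z(L, Y) = (4 + Y)²
-106 - 126*z(-5, 7) = -106 - 126*(4 + 7)² = -106 - 126*11² = -106 - 126*121 = -106 - 15246 = -15352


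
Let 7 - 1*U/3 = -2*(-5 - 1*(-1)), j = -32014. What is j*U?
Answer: 96042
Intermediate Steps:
U = -3 (U = 21 - (-6)*(-5 - 1*(-1)) = 21 - (-6)*(-5 + 1) = 21 - (-6)*(-4) = 21 - 3*8 = 21 - 24 = -3)
j*U = -32014*(-3) = 96042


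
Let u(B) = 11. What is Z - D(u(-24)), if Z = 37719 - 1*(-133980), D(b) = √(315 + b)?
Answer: 171699 - √326 ≈ 1.7168e+5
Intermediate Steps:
Z = 171699 (Z = 37719 + 133980 = 171699)
Z - D(u(-24)) = 171699 - √(315 + 11) = 171699 - √326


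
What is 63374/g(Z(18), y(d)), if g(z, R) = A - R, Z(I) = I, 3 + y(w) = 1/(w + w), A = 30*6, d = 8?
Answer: 1013984/2927 ≈ 346.42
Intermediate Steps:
A = 180
y(w) = -3 + 1/(2*w) (y(w) = -3 + 1/(w + w) = -3 + 1/(2*w))
g(z, R) = 180 - R
63374/g(Z(18), y(d)) = 63374/(180 - (-3 + (1/2)/8)) = 63374/(180 - (-3 + (1/2)*(1/8))) = 63374/(180 - (-3 + 1/16)) = 63374/(180 - 1*(-47/16)) = 63374/(180 + 47/16) = 63374/(2927/16) = 63374*(16/2927) = 1013984/2927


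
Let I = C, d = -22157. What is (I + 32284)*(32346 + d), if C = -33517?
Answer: -12563037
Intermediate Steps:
I = -33517
(I + 32284)*(32346 + d) = (-33517 + 32284)*(32346 - 22157) = -1233*10189 = -12563037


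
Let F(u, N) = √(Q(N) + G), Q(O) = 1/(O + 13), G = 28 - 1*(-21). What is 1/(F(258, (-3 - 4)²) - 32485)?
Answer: -2014070/65427060911 - √188418/65427060911 ≈ -3.0790e-5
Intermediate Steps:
G = 49 (G = 28 + 21 = 49)
Q(O) = 1/(13 + O)
F(u, N) = √(49 + 1/(13 + N)) (F(u, N) = √(1/(13 + N) + 49) = √(49 + 1/(13 + N)))
1/(F(258, (-3 - 4)²) - 32485) = 1/(√((638 + 49*(-3 - 4)²)/(13 + (-3 - 4)²)) - 32485) = 1/(√((638 + 49*(-7)²)/(13 + (-7)²)) - 32485) = 1/(√((638 + 49*49)/(13 + 49)) - 32485) = 1/(√((638 + 2401)/62) - 32485) = 1/(√((1/62)*3039) - 32485) = 1/(√(3039/62) - 32485) = 1/(√188418/62 - 32485) = 1/(-32485 + √188418/62)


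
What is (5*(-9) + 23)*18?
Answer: -396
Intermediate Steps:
(5*(-9) + 23)*18 = (-45 + 23)*18 = -22*18 = -396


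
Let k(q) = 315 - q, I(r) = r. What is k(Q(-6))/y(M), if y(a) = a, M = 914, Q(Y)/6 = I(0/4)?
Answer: 315/914 ≈ 0.34464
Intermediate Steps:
Q(Y) = 0 (Q(Y) = 6*(0/4) = 6*(0*(¼)) = 6*0 = 0)
k(Q(-6))/y(M) = (315 - 1*0)/914 = (315 + 0)*(1/914) = 315*(1/914) = 315/914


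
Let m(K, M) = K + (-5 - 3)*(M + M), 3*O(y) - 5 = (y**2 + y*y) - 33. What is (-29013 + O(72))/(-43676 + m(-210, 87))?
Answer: 76699/135834 ≈ 0.56465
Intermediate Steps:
O(y) = -28/3 + 2*y**2/3 (O(y) = 5/3 + ((y**2 + y*y) - 33)/3 = 5/3 + ((y**2 + y**2) - 33)/3 = 5/3 + (2*y**2 - 33)/3 = 5/3 + (-33 + 2*y**2)/3 = 5/3 + (-11 + 2*y**2/3) = -28/3 + 2*y**2/3)
m(K, M) = K - 16*M
(-29013 + O(72))/(-43676 + m(-210, 87)) = (-29013 + (-28/3 + (2/3)*72**2))/(-43676 + (-210 - 16*87)) = (-29013 + (-28/3 + (2/3)*5184))/(-43676 + (-210 - 1392)) = (-29013 + (-28/3 + 3456))/(-43676 - 1602) = (-29013 + 10340/3)/(-45278) = -76699/3*(-1/45278) = 76699/135834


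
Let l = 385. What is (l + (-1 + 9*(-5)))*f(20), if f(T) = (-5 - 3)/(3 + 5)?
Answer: -339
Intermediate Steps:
f(T) = -1 (f(T) = -8/8 = -8*⅛ = -1)
(l + (-1 + 9*(-5)))*f(20) = (385 + (-1 + 9*(-5)))*(-1) = (385 + (-1 - 45))*(-1) = (385 - 46)*(-1) = 339*(-1) = -339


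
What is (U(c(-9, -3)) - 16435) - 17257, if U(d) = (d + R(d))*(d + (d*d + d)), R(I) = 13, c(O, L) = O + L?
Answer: -33572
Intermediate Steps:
c(O, L) = L + O
U(d) = (13 + d)*(d**2 + 2*d) (U(d) = (d + 13)*(d + (d*d + d)) = (13 + d)*(d + (d**2 + d)) = (13 + d)*(d + (d + d**2)) = (13 + d)*(d**2 + 2*d))
(U(c(-9, -3)) - 16435) - 17257 = ((-3 - 9)*(26 + (-3 - 9)**2 + 15*(-3 - 9)) - 16435) - 17257 = (-12*(26 + (-12)**2 + 15*(-12)) - 16435) - 17257 = (-12*(26 + 144 - 180) - 16435) - 17257 = (-12*(-10) - 16435) - 17257 = (120 - 16435) - 17257 = -16315 - 17257 = -33572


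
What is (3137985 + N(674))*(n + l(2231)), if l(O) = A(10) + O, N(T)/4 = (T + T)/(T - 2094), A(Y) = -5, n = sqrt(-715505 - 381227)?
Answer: 2479726885902/355 + 2227966654*I*sqrt(274183)/355 ≈ 6.9851e+9 + 3.2862e+9*I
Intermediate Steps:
n = 2*I*sqrt(274183) (n = sqrt(-1096732) = 2*I*sqrt(274183) ≈ 1047.3*I)
N(T) = 8*T/(-2094 + T) (N(T) = 4*((T + T)/(T - 2094)) = 4*((2*T)/(-2094 + T)) = 4*(2*T/(-2094 + T)) = 8*T/(-2094 + T))
l(O) = -5 + O
(3137985 + N(674))*(n + l(2231)) = (3137985 + 8*674/(-2094 + 674))*(2*I*sqrt(274183) + (-5 + 2231)) = (3137985 + 8*674/(-1420))*(2*I*sqrt(274183) + 2226) = (3137985 + 8*674*(-1/1420))*(2226 + 2*I*sqrt(274183)) = (3137985 - 1348/355)*(2226 + 2*I*sqrt(274183)) = 1113983327*(2226 + 2*I*sqrt(274183))/355 = 2479726885902/355 + 2227966654*I*sqrt(274183)/355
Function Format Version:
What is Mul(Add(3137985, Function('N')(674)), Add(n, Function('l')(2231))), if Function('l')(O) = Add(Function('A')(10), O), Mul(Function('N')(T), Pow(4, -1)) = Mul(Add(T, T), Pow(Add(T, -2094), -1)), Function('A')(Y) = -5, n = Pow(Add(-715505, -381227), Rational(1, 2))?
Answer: Add(Rational(2479726885902, 355), Mul(Rational(2227966654, 355), I, Pow(274183, Rational(1, 2)))) ≈ Add(6.9851e+9, Mul(3.2862e+9, I))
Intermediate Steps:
n = Mul(2, I, Pow(274183, Rational(1, 2))) (n = Pow(-1096732, Rational(1, 2)) = Mul(2, I, Pow(274183, Rational(1, 2))) ≈ Mul(1047.3, I))
Function('N')(T) = Mul(8, T, Pow(Add(-2094, T), -1)) (Function('N')(T) = Mul(4, Mul(Add(T, T), Pow(Add(T, -2094), -1))) = Mul(4, Mul(Mul(2, T), Pow(Add(-2094, T), -1))) = Mul(4, Mul(2, T, Pow(Add(-2094, T), -1))) = Mul(8, T, Pow(Add(-2094, T), -1)))
Function('l')(O) = Add(-5, O)
Mul(Add(3137985, Function('N')(674)), Add(n, Function('l')(2231))) = Mul(Add(3137985, Mul(8, 674, Pow(Add(-2094, 674), -1))), Add(Mul(2, I, Pow(274183, Rational(1, 2))), Add(-5, 2231))) = Mul(Add(3137985, Mul(8, 674, Pow(-1420, -1))), Add(Mul(2, I, Pow(274183, Rational(1, 2))), 2226)) = Mul(Add(3137985, Mul(8, 674, Rational(-1, 1420))), Add(2226, Mul(2, I, Pow(274183, Rational(1, 2))))) = Mul(Add(3137985, Rational(-1348, 355)), Add(2226, Mul(2, I, Pow(274183, Rational(1, 2))))) = Mul(Rational(1113983327, 355), Add(2226, Mul(2, I, Pow(274183, Rational(1, 2))))) = Add(Rational(2479726885902, 355), Mul(Rational(2227966654, 355), I, Pow(274183, Rational(1, 2))))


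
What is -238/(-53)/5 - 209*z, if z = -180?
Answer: 9969538/265 ≈ 37621.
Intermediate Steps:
-238/(-53)/5 - 209*z = -238/(-53)/5 - 209*(-180) = -238*(-1/53)*(⅕) + 37620 = (238/53)*(⅕) + 37620 = 238/265 + 37620 = 9969538/265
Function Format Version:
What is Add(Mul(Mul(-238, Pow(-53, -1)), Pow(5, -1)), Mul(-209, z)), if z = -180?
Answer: Rational(9969538, 265) ≈ 37621.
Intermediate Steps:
Add(Mul(Mul(-238, Pow(-53, -1)), Pow(5, -1)), Mul(-209, z)) = Add(Mul(Mul(-238, Pow(-53, -1)), Pow(5, -1)), Mul(-209, -180)) = Add(Mul(Mul(-238, Rational(-1, 53)), Rational(1, 5)), 37620) = Add(Mul(Rational(238, 53), Rational(1, 5)), 37620) = Add(Rational(238, 265), 37620) = Rational(9969538, 265)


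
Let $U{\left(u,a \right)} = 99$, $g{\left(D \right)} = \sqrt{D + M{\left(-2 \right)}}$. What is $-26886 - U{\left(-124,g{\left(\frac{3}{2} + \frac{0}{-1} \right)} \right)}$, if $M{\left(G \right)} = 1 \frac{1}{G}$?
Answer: $-26985$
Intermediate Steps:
$M{\left(G \right)} = \frac{1}{G}$
$g{\left(D \right)} = \sqrt{- \frac{1}{2} + D}$ ($g{\left(D \right)} = \sqrt{D + \frac{1}{-2}} = \sqrt{D - \frac{1}{2}} = \sqrt{- \frac{1}{2} + D}$)
$-26886 - U{\left(-124,g{\left(\frac{3}{2} + \frac{0}{-1} \right)} \right)} = -26886 - 99 = -26985$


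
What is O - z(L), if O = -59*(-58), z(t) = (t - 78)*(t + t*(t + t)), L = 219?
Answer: -13552459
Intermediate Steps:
z(t) = (-78 + t)*(t + 2*t²) (z(t) = (-78 + t)*(t + t*(2*t)) = (-78 + t)*(t + 2*t²))
O = 3422
O - z(L) = 3422 - 219*(-78 - 155*219 + 2*219²) = 3422 - 219*(-78 - 33945 + 2*47961) = 3422 - 219*(-78 - 33945 + 95922) = 3422 - 219*61899 = 3422 - 1*13555881 = 3422 - 13555881 = -13552459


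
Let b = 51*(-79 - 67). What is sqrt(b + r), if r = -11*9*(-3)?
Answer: I*sqrt(7149) ≈ 84.552*I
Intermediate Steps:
r = 297 (r = -99*(-3) = 297)
b = -7446 (b = 51*(-146) = -7446)
sqrt(b + r) = sqrt(-7446 + 297) = sqrt(-7149) = I*sqrt(7149)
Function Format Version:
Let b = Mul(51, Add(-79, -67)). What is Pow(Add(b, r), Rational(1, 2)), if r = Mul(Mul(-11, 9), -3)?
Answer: Mul(I, Pow(7149, Rational(1, 2))) ≈ Mul(84.552, I)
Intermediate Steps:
r = 297 (r = Mul(-99, -3) = 297)
b = -7446 (b = Mul(51, -146) = -7446)
Pow(Add(b, r), Rational(1, 2)) = Pow(Add(-7446, 297), Rational(1, 2)) = Pow(-7149, Rational(1, 2)) = Mul(I, Pow(7149, Rational(1, 2)))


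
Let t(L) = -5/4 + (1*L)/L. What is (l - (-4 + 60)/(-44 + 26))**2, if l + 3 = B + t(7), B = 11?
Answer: 152881/1296 ≈ 117.96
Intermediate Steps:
t(L) = -1/4 (t(L) = -5*1/4 + L/L = -5/4 + 1 = -1/4)
l = 31/4 (l = -3 + (11 - 1/4) = -3 + 43/4 = 31/4 ≈ 7.7500)
(l - (-4 + 60)/(-44 + 26))**2 = (31/4 - (-4 + 60)/(-44 + 26))**2 = (31/4 - 56/(-18))**2 = (31/4 - 56*(-1)/18)**2 = (31/4 - 1*(-28/9))**2 = (31/4 + 28/9)**2 = (391/36)**2 = 152881/1296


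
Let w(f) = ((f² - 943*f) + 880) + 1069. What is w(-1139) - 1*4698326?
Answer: -2324979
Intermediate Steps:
w(f) = 1949 + f² - 943*f (w(f) = (880 + f² - 943*f) + 1069 = 1949 + f² - 943*f)
w(-1139) - 1*4698326 = (1949 + (-1139)² - 943*(-1139)) - 1*4698326 = (1949 + 1297321 + 1074077) - 4698326 = 2373347 - 4698326 = -2324979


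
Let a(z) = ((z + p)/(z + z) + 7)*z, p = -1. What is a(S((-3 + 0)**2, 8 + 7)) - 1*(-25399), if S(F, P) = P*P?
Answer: 27086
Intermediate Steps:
S(F, P) = P**2
a(z) = z*(7 + (-1 + z)/(2*z)) (a(z) = ((z - 1)/(z + z) + 7)*z = ((-1 + z)/((2*z)) + 7)*z = ((-1 + z)*(1/(2*z)) + 7)*z = ((-1 + z)/(2*z) + 7)*z = (7 + (-1 + z)/(2*z))*z = z*(7 + (-1 + z)/(2*z)))
a(S((-3 + 0)**2, 8 + 7)) - 1*(-25399) = (-1/2 + 15*(8 + 7)**2/2) - 1*(-25399) = (-1/2 + (15/2)*15**2) + 25399 = (-1/2 + (15/2)*225) + 25399 = (-1/2 + 3375/2) + 25399 = 1687 + 25399 = 27086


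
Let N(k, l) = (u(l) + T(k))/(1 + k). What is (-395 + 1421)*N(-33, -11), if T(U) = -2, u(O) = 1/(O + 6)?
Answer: 5643/80 ≈ 70.537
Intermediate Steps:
u(O) = 1/(6 + O)
N(k, l) = (-2 + 1/(6 + l))/(1 + k) (N(k, l) = (1/(6 + l) - 2)/(1 + k) = (-2 + 1/(6 + l))/(1 + k))
(-395 + 1421)*N(-33, -11) = (-395 + 1421)*((-11 - 2*(-11))/((1 - 33)*(6 - 11))) = 1026*((-11 + 22)/(-32*(-5))) = 1026*(-1/32*(-⅕)*11) = 1026*(11/160) = 5643/80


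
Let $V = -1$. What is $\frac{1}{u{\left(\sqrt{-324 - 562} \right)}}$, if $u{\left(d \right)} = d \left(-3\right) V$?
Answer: $- \frac{i \sqrt{886}}{2658} \approx - 0.011199 i$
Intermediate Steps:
$u{\left(d \right)} = 3 d$ ($u{\left(d \right)} = d \left(-3\right) \left(-1\right) = - 3 d \left(-1\right) = 3 d$)
$\frac{1}{u{\left(\sqrt{-324 - 562} \right)}} = \frac{1}{3 \sqrt{-324 - 562}} = \frac{1}{3 \sqrt{-886}} = \frac{1}{3 i \sqrt{886}} = - \frac{i \sqrt{886}}{2658}$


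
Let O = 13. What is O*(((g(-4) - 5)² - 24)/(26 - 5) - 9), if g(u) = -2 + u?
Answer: -1196/21 ≈ -56.952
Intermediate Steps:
O*(((g(-4) - 5)² - 24)/(26 - 5) - 9) = 13*((((-2 - 4) - 5)² - 24)/(26 - 5) - 9) = 13*(((-6 - 5)² - 24)/21 - 9) = 13*(((-11)² - 24)*(1/21) - 9) = 13*((121 - 24)*(1/21) - 9) = 13*(97*(1/21) - 9) = 13*(97/21 - 9) = 13*(-92/21) = -1196/21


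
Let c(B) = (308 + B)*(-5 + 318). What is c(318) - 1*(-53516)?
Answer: 249454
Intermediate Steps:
c(B) = 96404 + 313*B (c(B) = (308 + B)*313 = 96404 + 313*B)
c(318) - 1*(-53516) = (96404 + 313*318) - 1*(-53516) = (96404 + 99534) + 53516 = 195938 + 53516 = 249454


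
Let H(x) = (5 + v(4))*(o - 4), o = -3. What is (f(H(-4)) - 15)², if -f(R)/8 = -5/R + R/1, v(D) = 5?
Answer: 14523721/49 ≈ 2.9640e+5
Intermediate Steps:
H(x) = -70 (H(x) = (5 + 5)*(-3 - 4) = 10*(-7) = -70)
f(R) = -8*R + 40/R (f(R) = -8*(-5/R + R/1) = -8*(-5/R + R*1) = -8*(-5/R + R) = -8*(R - 5/R) = -8*R + 40/R)
(f(H(-4)) - 15)² = ((-8*(-70) + 40/(-70)) - 15)² = ((560 + 40*(-1/70)) - 15)² = ((560 - 4/7) - 15)² = (3916/7 - 15)² = (3811/7)² = 14523721/49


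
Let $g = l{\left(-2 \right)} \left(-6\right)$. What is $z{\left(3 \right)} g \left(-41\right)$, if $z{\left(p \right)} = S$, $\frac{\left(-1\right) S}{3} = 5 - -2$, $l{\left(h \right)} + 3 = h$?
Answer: $25830$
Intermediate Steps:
$l{\left(h \right)} = -3 + h$
$S = -21$ ($S = - 3 \left(5 - -2\right) = - 3 \left(5 + 2\right) = \left(-3\right) 7 = -21$)
$z{\left(p \right)} = -21$
$g = 30$ ($g = \left(-3 - 2\right) \left(-6\right) = \left(-5\right) \left(-6\right) = 30$)
$z{\left(3 \right)} g \left(-41\right) = \left(-21\right) 30 \left(-41\right) = \left(-630\right) \left(-41\right) = 25830$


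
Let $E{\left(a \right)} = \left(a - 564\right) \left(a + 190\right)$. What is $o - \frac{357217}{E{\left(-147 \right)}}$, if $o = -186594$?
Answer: $- \frac{5704381145}{30573} \approx -1.8658 \cdot 10^{5}$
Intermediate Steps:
$E{\left(a \right)} = \left(-564 + a\right) \left(190 + a\right)$
$o - \frac{357217}{E{\left(-147 \right)}} = -186594 - \frac{357217}{-107160 + \left(-147\right)^{2} - -54978} = -186594 - \frac{357217}{-107160 + 21609 + 54978} = -186594 - \frac{357217}{-30573} = -186594 - - \frac{357217}{30573} = -186594 + \frac{357217}{30573} = - \frac{5704381145}{30573}$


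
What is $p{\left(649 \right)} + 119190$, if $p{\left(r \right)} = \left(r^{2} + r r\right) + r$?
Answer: $962241$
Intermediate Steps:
$p{\left(r \right)} = r + 2 r^{2}$ ($p{\left(r \right)} = \left(r^{2} + r^{2}\right) + r = 2 r^{2} + r = r + 2 r^{2}$)
$p{\left(649 \right)} + 119190 = 649 \left(1 + 2 \cdot 649\right) + 119190 = 649 \left(1 + 1298\right) + 119190 = 649 \cdot 1299 + 119190 = 843051 + 119190 = 962241$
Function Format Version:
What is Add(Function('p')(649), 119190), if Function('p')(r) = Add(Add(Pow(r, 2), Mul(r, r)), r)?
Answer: 962241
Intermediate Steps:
Function('p')(r) = Add(r, Mul(2, Pow(r, 2))) (Function('p')(r) = Add(Add(Pow(r, 2), Pow(r, 2)), r) = Add(Mul(2, Pow(r, 2)), r) = Add(r, Mul(2, Pow(r, 2))))
Add(Function('p')(649), 119190) = Add(Mul(649, Add(1, Mul(2, 649))), 119190) = Add(Mul(649, Add(1, 1298)), 119190) = Add(Mul(649, 1299), 119190) = Add(843051, 119190) = 962241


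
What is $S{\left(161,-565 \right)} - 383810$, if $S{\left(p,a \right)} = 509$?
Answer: $-383301$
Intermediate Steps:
$S{\left(161,-565 \right)} - 383810 = 509 - 383810 = -383301$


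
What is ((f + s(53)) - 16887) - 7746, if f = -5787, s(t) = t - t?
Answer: -30420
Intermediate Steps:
s(t) = 0
((f + s(53)) - 16887) - 7746 = ((-5787 + 0) - 16887) - 7746 = (-5787 - 16887) - 7746 = -22674 - 7746 = -30420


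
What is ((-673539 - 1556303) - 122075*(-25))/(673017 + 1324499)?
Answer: 822033/1997516 ≈ 0.41153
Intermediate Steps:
((-673539 - 1556303) - 122075*(-25))/(673017 + 1324499) = (-2229842 + 3051875)/1997516 = 822033*(1/1997516) = 822033/1997516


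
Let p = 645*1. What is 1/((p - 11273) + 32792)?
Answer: 1/22164 ≈ 4.5118e-5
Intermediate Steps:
p = 645
1/((p - 11273) + 32792) = 1/((645 - 11273) + 32792) = 1/(-10628 + 32792) = 1/22164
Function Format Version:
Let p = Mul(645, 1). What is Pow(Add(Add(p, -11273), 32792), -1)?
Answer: Rational(1, 22164) ≈ 4.5118e-5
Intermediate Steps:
p = 645
Pow(Add(Add(p, -11273), 32792), -1) = Pow(Add(Add(645, -11273), 32792), -1) = Pow(Add(-10628, 32792), -1) = Pow(22164, -1) = Rational(1, 22164)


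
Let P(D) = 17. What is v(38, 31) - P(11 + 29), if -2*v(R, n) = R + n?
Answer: -103/2 ≈ -51.500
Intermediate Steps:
v(R, n) = -R/2 - n/2 (v(R, n) = -(R + n)/2 = -R/2 - n/2)
v(38, 31) - P(11 + 29) = (-½*38 - ½*31) - 1*17 = (-19 - 31/2) - 17 = -69/2 - 17 = -103/2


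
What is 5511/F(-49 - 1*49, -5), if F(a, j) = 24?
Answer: 1837/8 ≈ 229.63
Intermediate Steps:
5511/F(-49 - 1*49, -5) = 5511/24 = 5511*(1/24) = 1837/8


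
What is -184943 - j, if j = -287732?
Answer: 102789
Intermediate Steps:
-184943 - j = -184943 - 1*(-287732) = -184943 + 287732 = 102789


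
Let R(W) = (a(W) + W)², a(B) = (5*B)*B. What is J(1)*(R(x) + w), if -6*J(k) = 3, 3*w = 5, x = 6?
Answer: -103793/6 ≈ -17299.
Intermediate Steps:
w = 5/3 (w = (⅓)*5 = 5/3 ≈ 1.6667)
a(B) = 5*B²
J(k) = -½ (J(k) = -⅙*3 = -½)
R(W) = (W + 5*W²)² (R(W) = (5*W² + W)² = (W + 5*W²)²)
J(1)*(R(x) + w) = -(6²*(1 + 5*6)² + 5/3)/2 = -(36*(1 + 30)² + 5/3)/2 = -(36*31² + 5/3)/2 = -(36*961 + 5/3)/2 = -(34596 + 5/3)/2 = -½*103793/3 = -103793/6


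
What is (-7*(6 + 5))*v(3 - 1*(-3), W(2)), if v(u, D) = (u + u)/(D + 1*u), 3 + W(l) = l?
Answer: -924/5 ≈ -184.80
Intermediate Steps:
W(l) = -3 + l
v(u, D) = 2*u/(D + u) (v(u, D) = (2*u)/(D + u) = 2*u/(D + u))
(-7*(6 + 5))*v(3 - 1*(-3), W(2)) = (-7*(6 + 5))*(2*(3 - 1*(-3))/((-3 + 2) + (3 - 1*(-3)))) = (-7*11)*(2*(3 + 3)/(-1 + (3 + 3))) = -154*6/(-1 + 6) = -154*6/5 = -77*12/5 = -924/5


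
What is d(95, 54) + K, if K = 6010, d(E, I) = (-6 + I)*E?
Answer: 10570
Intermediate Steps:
d(E, I) = E*(-6 + I)
d(95, 54) + K = 95*(-6 + 54) + 6010 = 95*48 + 6010 = 4560 + 6010 = 10570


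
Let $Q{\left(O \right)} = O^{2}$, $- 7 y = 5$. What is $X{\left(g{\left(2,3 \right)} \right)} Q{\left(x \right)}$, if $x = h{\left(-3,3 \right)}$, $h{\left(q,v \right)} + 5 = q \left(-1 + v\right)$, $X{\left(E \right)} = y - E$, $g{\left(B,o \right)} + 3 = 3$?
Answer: $- \frac{605}{7} \approx -86.429$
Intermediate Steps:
$y = - \frac{5}{7}$ ($y = \left(- \frac{1}{7}\right) 5 = - \frac{5}{7} \approx -0.71429$)
$g{\left(B,o \right)} = 0$ ($g{\left(B,o \right)} = -3 + 3 = 0$)
$X{\left(E \right)} = - \frac{5}{7} - E$
$h{\left(q,v \right)} = -5 + q \left(-1 + v\right)$
$x = -11$ ($x = -5 - -3 - 9 = -5 + 3 - 9 = -11$)
$X{\left(g{\left(2,3 \right)} \right)} Q{\left(x \right)} = \left(- \frac{5}{7} - 0\right) \left(-11\right)^{2} = \left(- \frac{5}{7} + 0\right) 121 = \left(- \frac{5}{7}\right) 121 = - \frac{605}{7}$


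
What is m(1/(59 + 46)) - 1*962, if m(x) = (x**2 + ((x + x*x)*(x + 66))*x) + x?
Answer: -116929797914/121550625 ≈ -961.98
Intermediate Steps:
m(x) = x + x**2 + x*(66 + x)*(x + x**2) (m(x) = (x**2 + ((x + x**2)*(66 + x))*x) + x = (x**2 + ((66 + x)*(x + x**2))*x) + x = (x**2 + x*(66 + x)*(x + x**2)) + x = x + x**2 + x*(66 + x)*(x + x**2))
m(1/(59 + 46)) - 1*962 = (1 + (1/(59 + 46))**3 + 67/(59 + 46) + 67*(1/(59 + 46))**2)/(59 + 46) - 1*962 = (1 + (1/105)**3 + 67/105 + 67*(1/105)**2)/105 - 962 = (1 + (1/105)**3 + 67*(1/105) + 67*(1/105)**2)/105 - 962 = (1 + 1/1157625 + 67/105 + 67*(1/11025))/105 - 962 = (1 + 1/1157625 + 67/105 + 67/11025)/105 - 962 = (1/105)*(1903336/1157625) - 962 = 1903336/121550625 - 962 = -116929797914/121550625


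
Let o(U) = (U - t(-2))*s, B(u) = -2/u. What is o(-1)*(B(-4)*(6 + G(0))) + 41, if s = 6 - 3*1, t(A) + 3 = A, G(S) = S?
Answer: 77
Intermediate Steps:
t(A) = -3 + A
s = 3 (s = 6 - 3 = 3)
o(U) = 15 + 3*U (o(U) = (U - (-3 - 2))*3 = (U - 1*(-5))*3 = (U + 5)*3 = (5 + U)*3 = 15 + 3*U)
o(-1)*(B(-4)*(6 + G(0))) + 41 = (15 + 3*(-1))*((-2/(-4))*(6 + 0)) + 41 = (15 - 3)*(-2*(-1/4)*6) + 41 = 12*((1/2)*6) + 41 = 12*3 + 41 = 36 + 41 = 77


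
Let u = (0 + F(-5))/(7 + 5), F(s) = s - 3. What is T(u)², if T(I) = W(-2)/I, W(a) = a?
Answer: 9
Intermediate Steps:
F(s) = -3 + s
u = -⅔ (u = (0 + (-3 - 5))/(7 + 5) = (0 - 8)/12 = -8*1/12 = -⅔ ≈ -0.66667)
T(I) = -2/I
T(u)² = (-2/(-⅔))² = (-2*(-3/2))² = 3² = 9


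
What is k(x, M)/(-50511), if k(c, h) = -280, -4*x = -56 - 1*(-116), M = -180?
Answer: 280/50511 ≈ 0.0055433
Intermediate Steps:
x = -15 (x = -(-56 - 1*(-116))/4 = -(-56 + 116)/4 = -¼*60 = -15)
k(x, M)/(-50511) = -280/(-50511) = -280*(-1/50511) = 280/50511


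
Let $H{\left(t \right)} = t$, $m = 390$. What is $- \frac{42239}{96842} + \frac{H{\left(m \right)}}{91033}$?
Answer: $- \frac{3807374507}{8815817786} \approx -0.43188$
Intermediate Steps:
$- \frac{42239}{96842} + \frac{H{\left(m \right)}}{91033} = - \frac{42239}{96842} + \frac{390}{91033} = - \frac{3807374507}{8815817786}$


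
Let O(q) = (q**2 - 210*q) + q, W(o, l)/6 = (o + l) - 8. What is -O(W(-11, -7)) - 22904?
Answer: -79844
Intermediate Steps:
W(o, l) = -48 + 6*l + 6*o (W(o, l) = 6*((o + l) - 8) = 6*((l + o) - 8) = 6*(-8 + l + o) = -48 + 6*l + 6*o)
O(q) = q**2 - 209*q
-O(W(-11, -7)) - 22904 = -(-48 + 6*(-7) + 6*(-11))*(-209 + (-48 + 6*(-7) + 6*(-11))) - 22904 = -(-48 - 42 - 66)*(-209 + (-48 - 42 - 66)) - 22904 = -(-156)*(-209 - 156) - 22904 = -(-156)*(-365) - 22904 = -1*56940 - 22904 = -56940 - 22904 = -79844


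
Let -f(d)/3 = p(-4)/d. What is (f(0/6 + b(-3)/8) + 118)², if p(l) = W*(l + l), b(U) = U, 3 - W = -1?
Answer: 19044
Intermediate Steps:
W = 4 (W = 3 - 1*(-1) = 3 + 1 = 4)
p(l) = 8*l (p(l) = 4*(l + l) = 4*(2*l) = 8*l)
f(d) = 96/d (f(d) = -3*8*(-4)/d = -(-96)/d = 96/d)
(f(0/6 + b(-3)/8) + 118)² = (96/(0/6 - 3/8) + 118)² = (96/(0*(⅙) - 3*⅛) + 118)² = (96/(0 - 3/8) + 118)² = (96/(-3/8) + 118)² = (96*(-8/3) + 118)² = (-256 + 118)² = (-138)² = 19044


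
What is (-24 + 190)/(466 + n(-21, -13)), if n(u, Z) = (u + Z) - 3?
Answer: 166/429 ≈ 0.38695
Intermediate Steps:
n(u, Z) = -3 + Z + u (n(u, Z) = (Z + u) - 3 = -3 + Z + u)
(-24 + 190)/(466 + n(-21, -13)) = (-24 + 190)/(466 + (-3 - 13 - 21)) = 166/(466 - 37) = 166/429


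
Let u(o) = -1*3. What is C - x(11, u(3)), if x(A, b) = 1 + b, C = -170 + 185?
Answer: 17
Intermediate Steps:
C = 15
u(o) = -3
C - x(11, u(3)) = 15 - (1 - 3) = 15 - 1*(-2) = 15 + 2 = 17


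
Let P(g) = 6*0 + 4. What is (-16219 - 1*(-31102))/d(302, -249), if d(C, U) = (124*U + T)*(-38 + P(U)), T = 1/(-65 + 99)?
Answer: 14883/1049783 ≈ 0.014177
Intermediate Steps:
T = 1/34 ≈ 0.029412
P(g) = 4 (P(g) = 0 + 4 = 4)
d(C, U) = -1 - 4216*U (d(C, U) = (124*U + 1/34)*(-38 + 4) = (1/34 + 124*U)*(-34) = -1 - 4216*U)
(-16219 - 1*(-31102))/d(302, -249) = (-16219 - 1*(-31102))/(-1 - 4216*(-249)) = (-16219 + 31102)/(-1 + 1049784) = 14883/1049783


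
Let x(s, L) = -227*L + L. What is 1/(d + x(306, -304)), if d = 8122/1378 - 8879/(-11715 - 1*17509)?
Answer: 1548872/106423301603 ≈ 1.4554e-5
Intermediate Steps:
x(s, L) = -226*L
d = 9599715/1548872 (d = 8122*(1/1378) - 8879/(-11715 - 17509) = 4061/689 - 8879/(-29224) = 4061/689 - 8879*(-1/29224) = 4061/689 + 683/2248 = 9599715/1548872 ≈ 6.1979)
1/(d + x(306, -304)) = 1/(9599715/1548872 - 226*(-304)) = 1/(9599715/1548872 + 68704) = 1/(106423301603/1548872) = 1548872/106423301603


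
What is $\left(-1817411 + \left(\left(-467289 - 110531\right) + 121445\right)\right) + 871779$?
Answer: $-1402007$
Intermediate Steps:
$\left(-1817411 + \left(\left(-467289 - 110531\right) + 121445\right)\right) + 871779 = \left(-1817411 + \left(-577820 + 121445\right)\right) + 871779 = \left(-1817411 - 456375\right) + 871779 = -2273786 + 871779 = -1402007$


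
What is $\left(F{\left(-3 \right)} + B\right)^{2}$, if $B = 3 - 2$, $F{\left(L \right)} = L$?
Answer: $4$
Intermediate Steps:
$B = 1$ ($B = 3 - 2 = 1$)
$\left(F{\left(-3 \right)} + B\right)^{2} = \left(-3 + 1\right)^{2} = \left(-2\right)^{2} = 4$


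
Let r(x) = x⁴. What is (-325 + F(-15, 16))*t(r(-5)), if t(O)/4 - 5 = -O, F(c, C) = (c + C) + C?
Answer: 763840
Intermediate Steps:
F(c, C) = c + 2*C (F(c, C) = (C + c) + C = c + 2*C)
t(O) = 20 - 4*O (t(O) = 20 + 4*(-O) = 20 - 4*O)
(-325 + F(-15, 16))*t(r(-5)) = (-325 + (-15 + 2*16))*(20 - 4*(-5)⁴) = (-325 + (-15 + 32))*(20 - 4*625) = (-325 + 17)*(20 - 2500) = -308*(-2480) = 763840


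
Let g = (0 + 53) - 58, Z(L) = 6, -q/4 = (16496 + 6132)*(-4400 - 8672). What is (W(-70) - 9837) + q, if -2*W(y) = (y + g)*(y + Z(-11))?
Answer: 1183160627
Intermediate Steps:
q = 1183172864 (q = -4*(16496 + 6132)*(-4400 - 8672) = -90512*(-13072) = -4*(-295793216) = 1183172864)
g = -5 (g = 53 - 58 = -5)
W(y) = -(-5 + y)*(6 + y)/2 (W(y) = -(y - 5)*(y + 6)/2 = -(-5 + y)*(6 + y)/2)
(W(-70) - 9837) + q = ((15 - ½*(-70) - ½*(-70)²) - 9837) + 1183172864 = ((15 + 35 - ½*4900) - 9837) + 1183172864 = ((15 + 35 - 2450) - 9837) + 1183172864 = (-2400 - 9837) + 1183172864 = -12237 + 1183172864 = 1183160627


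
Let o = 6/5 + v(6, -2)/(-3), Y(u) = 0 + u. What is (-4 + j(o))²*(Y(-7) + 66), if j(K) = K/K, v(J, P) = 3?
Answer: 531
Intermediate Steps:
Y(u) = u
o = ⅕ (o = 6/5 + 3/(-3) = 6*(⅕) + 3*(-⅓) = 6/5 - 1 = ⅕ ≈ 0.20000)
j(K) = 1
(-4 + j(o))²*(Y(-7) + 66) = (-4 + 1)²*(-7 + 66) = (-3)²*59 = 9*59 = 531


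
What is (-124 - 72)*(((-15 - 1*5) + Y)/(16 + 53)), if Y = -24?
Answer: 8624/69 ≈ 124.99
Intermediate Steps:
(-124 - 72)*(((-15 - 1*5) + Y)/(16 + 53)) = (-124 - 72)*(((-15 - 1*5) - 24)/(16 + 53)) = -196*((-15 - 5) - 24)/69 = -196*(-20 - 24)/69 = -(-8624)/69 = -196*(-44/69) = 8624/69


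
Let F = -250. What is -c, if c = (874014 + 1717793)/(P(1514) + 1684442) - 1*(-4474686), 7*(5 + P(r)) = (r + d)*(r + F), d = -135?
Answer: -8651561865077/1933445 ≈ -4.4747e+6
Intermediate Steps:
P(r) = -5 + (-250 + r)*(-135 + r)/7 (P(r) = -5 + ((r - 135)*(r - 250))/7 = -5 + ((-135 + r)*(-250 + r))/7 = -5 + ((-250 + r)*(-135 + r))/7 = -5 + (-250 + r)*(-135 + r)/7)
c = 8651561865077/1933445 (c = (874014 + 1717793)/((33715/7 - 55*1514 + (1/7)*1514**2) + 1684442) - 1*(-4474686) = 2591807/((33715/7 - 83270 + (1/7)*2292196) + 1684442) + 4474686 = 2591807/((33715/7 - 83270 + 2292196/7) + 1684442) + 4474686 = 2591807/(249003 + 1684442) + 4474686 = 2591807/1933445 + 4474686 = 8651561865077/1933445 ≈ 4.4747e+6)
-c = -1*8651561865077/1933445 = -8651561865077/1933445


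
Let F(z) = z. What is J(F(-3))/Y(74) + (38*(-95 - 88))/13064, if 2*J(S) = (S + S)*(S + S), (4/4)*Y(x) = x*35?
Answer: -4443927/8458940 ≈ -0.52535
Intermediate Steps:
Y(x) = 35*x (Y(x) = x*35 = 35*x)
J(S) = 2*S**2 (J(S) = ((S + S)*(S + S))/2 = ((2*S)*(2*S))/2 = (4*S**2)/2 = 2*S**2)
J(F(-3))/Y(74) + (38*(-95 - 88))/13064 = (2*(-3)**2)/((35*74)) + (38*(-95 - 88))/13064 = (2*9)/2590 + (38*(-183))*(1/13064) = 18*(1/2590) - 6954*1/13064 = 9/1295 - 3477/6532 = -4443927/8458940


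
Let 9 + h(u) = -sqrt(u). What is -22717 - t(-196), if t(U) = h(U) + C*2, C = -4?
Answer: -22700 + 14*I ≈ -22700.0 + 14.0*I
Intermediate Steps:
h(u) = -9 - sqrt(u)
t(U) = -17 - sqrt(U) (t(U) = (-9 - sqrt(U)) - 4*2 = (-9 - sqrt(U)) - 8 = -17 - sqrt(U))
-22717 - t(-196) = -22717 - (-17 - sqrt(-196)) = -22717 - (-17 - 14*I) = -22717 + (17 + 14*I) = -22700 + 14*I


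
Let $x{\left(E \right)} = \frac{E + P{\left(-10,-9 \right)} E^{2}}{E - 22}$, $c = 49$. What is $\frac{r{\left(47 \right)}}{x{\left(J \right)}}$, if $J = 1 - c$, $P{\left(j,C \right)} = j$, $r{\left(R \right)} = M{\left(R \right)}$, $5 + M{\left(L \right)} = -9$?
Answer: $- \frac{245}{5772} \approx -0.042446$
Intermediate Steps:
$M{\left(L \right)} = -14$ ($M{\left(L \right)} = -5 - 9 = -14$)
$r{\left(R \right)} = -14$
$J = -48$ ($J = 1 - 49 = -48$)
$x{\left(E \right)} = \frac{E - 10 E^{2}}{-22 + E}$ ($x{\left(E \right)} = \frac{E - 10 E^{2}}{E - 22} = \frac{E - 10 E^{2}}{-22 + E}$)
$\frac{r{\left(47 \right)}}{x{\left(J \right)}} = - \frac{14}{\left(-48\right) \frac{1}{-22 - 48} \left(1 - -480\right)} = - \frac{14}{\left(-48\right) \frac{1}{-70} \left(1 + 480\right)} = - \frac{14}{\left(-48\right) \left(- \frac{1}{70}\right) 481} = - \frac{14}{\frac{11544}{35}} = \left(-14\right) \frac{35}{11544} = - \frac{245}{5772}$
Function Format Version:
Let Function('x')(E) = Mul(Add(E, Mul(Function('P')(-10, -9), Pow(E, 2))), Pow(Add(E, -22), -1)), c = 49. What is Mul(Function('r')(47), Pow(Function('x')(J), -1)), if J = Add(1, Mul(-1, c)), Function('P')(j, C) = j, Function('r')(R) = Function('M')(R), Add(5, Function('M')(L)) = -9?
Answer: Rational(-245, 5772) ≈ -0.042446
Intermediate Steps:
Function('M')(L) = -14 (Function('M')(L) = Add(-5, -9) = -14)
Function('r')(R) = -14
J = -48 (J = Add(1, Mul(-1, 49)) = Add(1, -49) = -48)
Function('x')(E) = Mul(Pow(Add(-22, E), -1), Add(E, Mul(-10, Pow(E, 2)))) (Function('x')(E) = Mul(Add(E, Mul(-10, Pow(E, 2))), Pow(Add(E, -22), -1)) = Mul(Add(E, Mul(-10, Pow(E, 2))), Pow(Add(-22, E), -1)) = Mul(Pow(Add(-22, E), -1), Add(E, Mul(-10, Pow(E, 2)))))
Mul(Function('r')(47), Pow(Function('x')(J), -1)) = Mul(-14, Pow(Mul(-48, Pow(Add(-22, -48), -1), Add(1, Mul(-10, -48))), -1)) = Mul(-14, Pow(Mul(-48, Pow(-70, -1), Add(1, 480)), -1)) = Mul(-14, Pow(Mul(-48, Rational(-1, 70), 481), -1)) = Mul(-14, Pow(Rational(11544, 35), -1)) = Mul(-14, Rational(35, 11544)) = Rational(-245, 5772)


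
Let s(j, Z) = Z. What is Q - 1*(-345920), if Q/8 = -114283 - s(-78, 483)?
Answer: -572208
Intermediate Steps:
Q = -918128 (Q = 8*(-114283 - 1*483) = 8*(-114283 - 483) = 8*(-114766) = -918128)
Q - 1*(-345920) = -918128 - 1*(-345920) = -918128 + 345920 = -572208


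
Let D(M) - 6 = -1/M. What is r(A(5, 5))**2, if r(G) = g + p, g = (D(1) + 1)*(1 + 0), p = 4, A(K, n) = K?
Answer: 100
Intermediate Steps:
D(M) = 6 - 1/M
g = 6 (g = ((6 - 1/1) + 1)*(1 + 0) = ((6 - 1*1) + 1)*1 = ((6 - 1) + 1)*1 = (5 + 1)*1 = 6*1 = 6)
r(G) = 10 (r(G) = 6 + 4 = 10)
r(A(5, 5))**2 = 10**2 = 100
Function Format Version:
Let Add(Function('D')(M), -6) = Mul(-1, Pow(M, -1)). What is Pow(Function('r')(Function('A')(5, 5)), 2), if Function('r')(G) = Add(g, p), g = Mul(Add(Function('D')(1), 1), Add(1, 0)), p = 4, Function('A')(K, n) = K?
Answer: 100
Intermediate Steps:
Function('D')(M) = Add(6, Mul(-1, Pow(M, -1)))
g = 6 (g = Mul(Add(Add(6, Mul(-1, Pow(1, -1))), 1), Add(1, 0)) = Mul(Add(Add(6, Mul(-1, 1)), 1), 1) = Mul(Add(Add(6, -1), 1), 1) = Mul(Add(5, 1), 1) = Mul(6, 1) = 6)
Function('r')(G) = 10 (Function('r')(G) = Add(6, 4) = 10)
Pow(Function('r')(Function('A')(5, 5)), 2) = Pow(10, 2) = 100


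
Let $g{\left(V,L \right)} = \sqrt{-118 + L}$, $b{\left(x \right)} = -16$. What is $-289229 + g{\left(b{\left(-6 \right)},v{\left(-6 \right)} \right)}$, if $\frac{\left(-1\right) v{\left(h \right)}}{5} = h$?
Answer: $-289229 + 2 i \sqrt{22} \approx -2.8923 \cdot 10^{5} + 9.3808 i$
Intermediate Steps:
$v{\left(h \right)} = - 5 h$
$-289229 + g{\left(b{\left(-6 \right)},v{\left(-6 \right)} \right)} = -289229 + \sqrt{-118 - -30} = -289229 + \sqrt{-118 + 30} = -289229 + \sqrt{-88} = -289229 + 2 i \sqrt{22}$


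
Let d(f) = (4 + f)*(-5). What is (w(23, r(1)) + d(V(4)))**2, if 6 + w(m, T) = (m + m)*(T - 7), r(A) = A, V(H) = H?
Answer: 103684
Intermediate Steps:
d(f) = -20 - 5*f
w(m, T) = -6 + 2*m*(-7 + T) (w(m, T) = -6 + (m + m)*(T - 7) = -6 + (2*m)*(-7 + T) = -6 + 2*m*(-7 + T))
(w(23, r(1)) + d(V(4)))**2 = ((-6 - 14*23 + 2*1*23) + (-20 - 5*4))**2 = ((-6 - 322 + 46) + (-20 - 20))**2 = (-282 - 40)**2 = (-322)**2 = 103684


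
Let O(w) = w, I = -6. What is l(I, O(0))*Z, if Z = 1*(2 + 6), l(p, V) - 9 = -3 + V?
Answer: 48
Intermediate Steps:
l(p, V) = 6 + V (l(p, V) = 9 + (-3 + V) = 6 + V)
Z = 8 (Z = 1*8 = 8)
l(I, O(0))*Z = (6 + 0)*8 = 6*8 = 48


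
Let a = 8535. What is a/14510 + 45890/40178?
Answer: 100878313/58298278 ≈ 1.7304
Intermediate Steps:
a/14510 + 45890/40178 = 8535/14510 + 45890/40178 = 8535*(1/14510) + 45890*(1/40178) = 1707/2902 + 22945/20089 = 100878313/58298278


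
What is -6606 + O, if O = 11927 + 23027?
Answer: 28348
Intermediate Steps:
O = 34954
-6606 + O = -6606 + 34954 = 28348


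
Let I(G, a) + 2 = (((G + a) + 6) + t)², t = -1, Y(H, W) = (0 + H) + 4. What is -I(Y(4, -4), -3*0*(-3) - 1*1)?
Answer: -142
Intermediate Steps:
Y(H, W) = 4 + H (Y(H, W) = H + 4 = 4 + H)
I(G, a) = -2 + (5 + G + a)² (I(G, a) = -2 + (((G + a) + 6) - 1)² = -2 + ((6 + G + a) - 1)² = -2 + (5 + G + a)²)
-I(Y(4, -4), -3*0*(-3) - 1*1) = -(-2 + (5 + (4 + 4) + (-3*0*(-3) - 1*1))²) = -(-2 + (5 + 8 + (0*(-3) - 1))²) = -(-2 + (5 + 8 + (0 - 1))²) = -(-2 + (5 + 8 - 1)²) = -(-2 + 12²) = -(-2 + 144) = -1*142 = -142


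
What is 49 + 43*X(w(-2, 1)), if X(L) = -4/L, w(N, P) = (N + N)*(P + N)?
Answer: 6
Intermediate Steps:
w(N, P) = 2*N*(N + P) (w(N, P) = (2*N)*(N + P) = 2*N*(N + P))
49 + 43*X(w(-2, 1)) = 49 + 43*(-4*(-1/(4*(-2 + 1)))) = 49 + 43*(-4/(2*(-2)*(-1))) = 49 + 43*(-4/4) = 49 + 43*(-4*1/4) = 49 + 43*(-1) = 49 - 43 = 6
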